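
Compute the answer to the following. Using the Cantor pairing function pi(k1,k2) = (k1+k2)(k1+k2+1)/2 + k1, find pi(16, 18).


k1 + k2 = 34
(k1+k2)(k1+k2+1)/2 = 34 * 35 / 2 = 595
pi = 595 + 16 = 611

611


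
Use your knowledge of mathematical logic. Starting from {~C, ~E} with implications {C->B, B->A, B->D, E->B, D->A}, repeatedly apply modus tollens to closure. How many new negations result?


Initial negated facts: {~C, ~E}
Apply modus tollens to closure:
  (no implication fires)
Final negated: {~C, ~E}
New negations: {(none)}
Count = 0

0


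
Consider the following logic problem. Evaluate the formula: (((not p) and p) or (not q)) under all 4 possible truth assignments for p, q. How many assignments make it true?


Check all 4 assignments:
p=0, q=0: 1
p=0, q=1: 0
p=1, q=0: 1
p=1, q=1: 0
Count of True = 2

2


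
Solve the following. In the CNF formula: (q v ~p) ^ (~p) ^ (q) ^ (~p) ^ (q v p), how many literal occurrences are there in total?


Counting literals in each clause:
Clause 1: 2 literal(s)
Clause 2: 1 literal(s)
Clause 3: 1 literal(s)
Clause 4: 1 literal(s)
Clause 5: 2 literal(s)
Total = 7

7


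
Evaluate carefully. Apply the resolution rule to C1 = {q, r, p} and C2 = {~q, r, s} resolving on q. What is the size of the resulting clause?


Remove q from C1 and ~q from C2.
C1 remainder: {r, p}
C2 remainder: {r, s}
Union (resolvent): {p, r, s}
Resolvent has 3 literal(s).

3


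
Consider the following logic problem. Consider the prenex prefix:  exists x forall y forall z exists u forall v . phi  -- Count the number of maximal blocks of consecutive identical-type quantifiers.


Quantifier-type sequence: E A A E A  (A=forall, E=exists)
Group into maximal same-type runs:
  Ex1 | Ax2 | Ex1 | Ax1
Number of blocks = 4

4


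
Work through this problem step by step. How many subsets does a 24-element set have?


The power set of a set with n elements has 2^n elements.
|P(S)| = 2^24 = 16777216

16777216


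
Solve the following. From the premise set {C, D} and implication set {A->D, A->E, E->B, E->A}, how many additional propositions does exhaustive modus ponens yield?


Initial facts: {C, D}
Apply modus ponens to closure:
  (no implication fires)
Final known: {C, D}
New propositions: {(none)}
Count = 0

0


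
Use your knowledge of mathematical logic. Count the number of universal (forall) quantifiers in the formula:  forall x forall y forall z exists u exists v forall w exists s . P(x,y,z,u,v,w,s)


Quantifier prefix: forall x forall y forall z exists u exists v forall w exists s
Mark each quantifier type:
  U U U E E U E
Universal count = 4, Existential count = 3
Asked for universal (forall) quantifiers: 4

4


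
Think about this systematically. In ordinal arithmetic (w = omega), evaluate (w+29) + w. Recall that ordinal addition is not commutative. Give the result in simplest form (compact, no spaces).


Compute (w+29) + w.
Ordinal + is associative but NOT commutative; for finite n>0, n + w = w but w + n stays w+n.
(w+29) + w = w + (29+w) = w + w = w*2 (the finite tail 29 is absorbed by the right w).
Result = w*2

w*2


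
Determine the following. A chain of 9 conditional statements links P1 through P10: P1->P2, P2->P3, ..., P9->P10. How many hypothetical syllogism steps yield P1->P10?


With 9 implications in a chain connecting 10 propositions:
P1->P2, P2->P3, ..., P9->P10
Steps needed = (number of implications) - 1 = 9 - 1 = 8

8


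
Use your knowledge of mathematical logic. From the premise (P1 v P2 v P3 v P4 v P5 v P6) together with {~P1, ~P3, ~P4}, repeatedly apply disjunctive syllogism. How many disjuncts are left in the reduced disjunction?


Original disjuncts (6): P1, P2, P3, P4, P5, P6
Negated (eliminate): ~P1, ~P3, ~P4
Remaining disjuncts: P2, P5, P6
Count = 6 - 3 = 3

3


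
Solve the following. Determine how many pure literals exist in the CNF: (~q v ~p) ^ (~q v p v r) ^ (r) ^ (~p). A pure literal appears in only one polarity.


Check each variable for pure literal status:
p: mixed (not pure)
q: pure negative
r: pure positive
Pure literal count = 2

2


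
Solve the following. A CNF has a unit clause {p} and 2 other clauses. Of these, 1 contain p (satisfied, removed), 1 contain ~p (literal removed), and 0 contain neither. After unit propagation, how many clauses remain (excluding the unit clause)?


Satisfied (removed): 1
Shortened (remain): 1
Unchanged (remain): 0
Remaining = 1 + 0 = 1

1


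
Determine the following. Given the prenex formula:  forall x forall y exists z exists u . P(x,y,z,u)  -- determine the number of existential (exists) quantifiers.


Quantifier prefix: forall x forall y exists z exists u
Mark each quantifier type:
  U U E E
Universal count = 2, Existential count = 2
Asked for existential (exists) quantifiers: 2

2


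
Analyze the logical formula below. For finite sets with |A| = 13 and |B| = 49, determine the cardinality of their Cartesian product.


The Cartesian product A x B contains all ordered pairs (a, b).
|A x B| = |A| * |B| = 13 * 49 = 637

637


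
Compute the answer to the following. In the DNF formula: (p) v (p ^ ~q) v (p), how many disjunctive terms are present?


A DNF formula is a disjunction of terms (conjunctions).
Terms are separated by v.
Counting the disjuncts: 3 terms.

3


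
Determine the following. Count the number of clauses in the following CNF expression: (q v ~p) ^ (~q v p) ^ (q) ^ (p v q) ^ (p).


A CNF formula is a conjunction of clauses.
Clauses are separated by ^.
Counting the conjuncts: 5 clauses.

5


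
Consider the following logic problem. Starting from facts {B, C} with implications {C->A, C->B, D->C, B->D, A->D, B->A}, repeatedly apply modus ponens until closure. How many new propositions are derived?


Initial facts: {B, C}
Apply modus ponens to closure:
  C and C->A  =>  A
  B and B->D  =>  D
Final known: {A, B, C, D}
New propositions: {A, D}
Count = 2

2


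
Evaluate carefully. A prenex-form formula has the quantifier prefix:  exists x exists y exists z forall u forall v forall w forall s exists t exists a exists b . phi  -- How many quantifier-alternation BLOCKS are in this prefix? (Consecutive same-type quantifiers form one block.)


Quantifier-type sequence: E E E A A A A E E E  (A=forall, E=exists)
Group into maximal same-type runs:
  Ex3 | Ax4 | Ex3
Number of blocks = 3

3


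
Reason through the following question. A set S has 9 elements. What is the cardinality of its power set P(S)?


The power set of a set with n elements has 2^n elements.
|P(S)| = 2^9 = 512

512


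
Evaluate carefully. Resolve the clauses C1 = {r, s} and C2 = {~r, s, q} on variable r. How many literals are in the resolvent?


Remove r from C1 and ~r from C2.
C1 remainder: {s}
C2 remainder: {s, q}
Union (resolvent): {q, s}
Resolvent has 2 literal(s).

2


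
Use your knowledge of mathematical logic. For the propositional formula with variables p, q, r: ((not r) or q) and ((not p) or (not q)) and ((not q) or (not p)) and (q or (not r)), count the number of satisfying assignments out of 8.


Evaluate all 8 assignments for p, q, r:
p=0, q=0, r=0: 1
p=0, q=0, r=1: 0
p=0, q=1, r=0: 1
p=0, q=1, r=1: 1
p=1, q=0, r=0: 1
p=1, q=0, r=1: 0
p=1, q=1, r=0: 0
p=1, q=1, r=1: 0
Satisfying count = 4

4


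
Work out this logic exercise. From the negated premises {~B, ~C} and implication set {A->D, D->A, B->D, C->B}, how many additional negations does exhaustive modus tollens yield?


Initial negated facts: {~B, ~C}
Apply modus tollens to closure:
  (no implication fires)
Final negated: {~B, ~C}
New negations: {(none)}
Count = 0

0


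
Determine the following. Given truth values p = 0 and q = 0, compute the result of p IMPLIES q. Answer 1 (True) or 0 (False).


p = 0, q = 0
Operation: p IMPLIES q
Evaluate: 0 IMPLIES 0 = 1

1


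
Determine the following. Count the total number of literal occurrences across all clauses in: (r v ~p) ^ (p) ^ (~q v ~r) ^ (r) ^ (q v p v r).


Counting literals in each clause:
Clause 1: 2 literal(s)
Clause 2: 1 literal(s)
Clause 3: 2 literal(s)
Clause 4: 1 literal(s)
Clause 5: 3 literal(s)
Total = 9

9


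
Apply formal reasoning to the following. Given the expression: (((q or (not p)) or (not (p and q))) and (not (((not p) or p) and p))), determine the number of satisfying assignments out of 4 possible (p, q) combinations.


Check all 4 assignments:
p=0, q=0: 1
p=0, q=1: 1
p=1, q=0: 0
p=1, q=1: 0
Count of True = 2

2


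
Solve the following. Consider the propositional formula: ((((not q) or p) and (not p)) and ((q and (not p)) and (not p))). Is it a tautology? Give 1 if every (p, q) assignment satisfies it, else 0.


Check all 4 assignments:
p=0, q=0: 0
p=0, q=1: 0
p=1, q=0: 0
p=1, q=1: 0
Satisfying count = 0/4.
Tautology iff count = 4: no.

0


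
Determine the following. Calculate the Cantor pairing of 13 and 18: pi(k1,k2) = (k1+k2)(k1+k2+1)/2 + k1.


k1 + k2 = 31
(k1+k2)(k1+k2+1)/2 = 31 * 32 / 2 = 496
pi = 496 + 13 = 509

509


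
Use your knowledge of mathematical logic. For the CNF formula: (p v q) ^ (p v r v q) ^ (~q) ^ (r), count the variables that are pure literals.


Check each variable for pure literal status:
p: pure positive
q: mixed (not pure)
r: pure positive
Pure literal count = 2

2


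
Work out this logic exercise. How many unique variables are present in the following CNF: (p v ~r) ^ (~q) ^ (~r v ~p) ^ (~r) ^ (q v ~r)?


Identify each variable that appears in the formula.
Variables found: p, q, r
Count = 3

3


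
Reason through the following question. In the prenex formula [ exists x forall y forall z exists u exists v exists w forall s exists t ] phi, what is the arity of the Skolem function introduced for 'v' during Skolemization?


Quantifier prefix: exists x forall y forall z exists u exists v exists w forall s exists t
'v' is existentially quantified at position 5.
Universal variables preceding it: y, z
Skolem function arity = 2

2


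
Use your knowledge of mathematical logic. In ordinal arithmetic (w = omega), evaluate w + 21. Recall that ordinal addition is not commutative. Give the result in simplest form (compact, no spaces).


Compute w + 21.
Ordinal + is associative but NOT commutative; for finite n>0, n + w = w but w + n stays w+n.
w + 21 is already in normal form (a successor ordinal beyond w).
Result = w+21

w+21


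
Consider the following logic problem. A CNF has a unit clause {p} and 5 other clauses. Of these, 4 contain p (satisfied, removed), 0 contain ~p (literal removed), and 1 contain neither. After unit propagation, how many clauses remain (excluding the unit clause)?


Satisfied (removed): 4
Shortened (remain): 0
Unchanged (remain): 1
Remaining = 0 + 1 = 1

1


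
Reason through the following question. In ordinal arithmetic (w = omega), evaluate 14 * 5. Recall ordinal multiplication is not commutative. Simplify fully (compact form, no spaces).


Compute 14 * 5.
Ordinal * is associative and left-distributive over +, but NOT commutative; for finite n>1, n*w = w but w*n stays w*n.
Both finite; ordinal * agrees with natural *: 14 * 5 = 70.
Result = 70

70


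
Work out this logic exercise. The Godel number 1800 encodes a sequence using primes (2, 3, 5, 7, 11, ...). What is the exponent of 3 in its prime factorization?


Factorize 1800 by dividing by 3 repeatedly.
Division steps: 3 divides 1800 exactly 2 time(s).
Exponent of 3 = 2

2


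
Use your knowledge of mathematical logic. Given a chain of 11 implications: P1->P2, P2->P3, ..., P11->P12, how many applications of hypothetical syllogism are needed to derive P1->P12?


With 11 implications in a chain connecting 12 propositions:
P1->P2, P2->P3, ..., P11->P12
Steps needed = (number of implications) - 1 = 11 - 1 = 10

10


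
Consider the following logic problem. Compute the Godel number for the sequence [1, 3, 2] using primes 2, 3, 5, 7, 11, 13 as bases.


Encode each element as an exponent of the corresponding prime:
  2^1 = 2
  3^3 = 27
  5^2 = 25
Product = 2 * 27 * 25 = 1350

1350


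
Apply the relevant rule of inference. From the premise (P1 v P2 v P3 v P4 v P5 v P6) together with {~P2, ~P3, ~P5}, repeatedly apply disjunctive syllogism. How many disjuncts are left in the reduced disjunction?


Original disjuncts (6): P1, P2, P3, P4, P5, P6
Negated (eliminate): ~P2, ~P3, ~P5
Remaining disjuncts: P1, P4, P6
Count = 6 - 3 = 3

3


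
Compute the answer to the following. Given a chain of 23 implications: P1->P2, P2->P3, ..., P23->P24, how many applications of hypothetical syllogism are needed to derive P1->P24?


With 23 implications in a chain connecting 24 propositions:
P1->P2, P2->P3, ..., P23->P24
Steps needed = (number of implications) - 1 = 23 - 1 = 22

22


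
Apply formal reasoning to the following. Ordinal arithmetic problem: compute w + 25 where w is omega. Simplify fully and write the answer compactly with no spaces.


Compute w + 25.
Ordinal + is associative but NOT commutative; for finite n>0, n + w = w but w + n stays w+n.
w + 25 is already in normal form (a successor ordinal beyond w).
Result = w+25

w+25


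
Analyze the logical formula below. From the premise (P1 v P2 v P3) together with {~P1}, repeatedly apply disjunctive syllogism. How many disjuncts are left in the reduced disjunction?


Original disjuncts (3): P1, P2, P3
Negated (eliminate): ~P1
Remaining disjuncts: P2, P3
Count = 3 - 1 = 2

2


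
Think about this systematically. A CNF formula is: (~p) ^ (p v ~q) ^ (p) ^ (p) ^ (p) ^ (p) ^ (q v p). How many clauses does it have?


A CNF formula is a conjunction of clauses.
Clauses are separated by ^.
Counting the conjuncts: 7 clauses.

7


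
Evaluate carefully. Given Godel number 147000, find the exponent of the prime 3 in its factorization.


Factorize 147000 by dividing by 3 repeatedly.
Division steps: 3 divides 147000 exactly 1 time(s).
Exponent of 3 = 1

1


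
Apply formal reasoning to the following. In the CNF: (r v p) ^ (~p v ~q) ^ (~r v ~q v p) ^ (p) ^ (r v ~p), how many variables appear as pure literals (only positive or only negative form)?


Check each variable for pure literal status:
p: mixed (not pure)
q: pure negative
r: mixed (not pure)
Pure literal count = 1

1


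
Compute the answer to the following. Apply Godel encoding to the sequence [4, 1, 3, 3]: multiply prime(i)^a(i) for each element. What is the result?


Encode each element as an exponent of the corresponding prime:
  2^4 = 16
  3^1 = 3
  5^3 = 125
  7^3 = 343
Product = 16 * 3 * 125 * 343 = 2058000

2058000


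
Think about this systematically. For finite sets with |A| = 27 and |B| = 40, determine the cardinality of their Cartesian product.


The Cartesian product A x B contains all ordered pairs (a, b).
|A x B| = |A| * |B| = 27 * 40 = 1080

1080


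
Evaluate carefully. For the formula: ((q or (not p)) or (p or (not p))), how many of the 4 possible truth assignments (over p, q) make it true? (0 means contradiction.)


Check all 4 assignments:
p=0, q=0: 1
p=0, q=1: 1
p=1, q=0: 1
p=1, q=1: 1
Count of True = 4

4


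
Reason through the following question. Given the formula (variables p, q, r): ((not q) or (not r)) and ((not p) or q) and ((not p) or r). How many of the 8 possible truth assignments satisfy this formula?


Evaluate all 8 assignments for p, q, r:
p=0, q=0, r=0: 1
p=0, q=0, r=1: 1
p=0, q=1, r=0: 1
p=0, q=1, r=1: 0
p=1, q=0, r=0: 0
p=1, q=0, r=1: 0
p=1, q=1, r=0: 0
p=1, q=1, r=1: 0
Satisfying count = 3

3


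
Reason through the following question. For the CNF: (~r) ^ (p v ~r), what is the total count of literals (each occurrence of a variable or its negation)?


Counting literals in each clause:
Clause 1: 1 literal(s)
Clause 2: 2 literal(s)
Total = 3

3


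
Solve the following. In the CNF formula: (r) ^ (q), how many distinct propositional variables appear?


Identify each variable that appears in the formula.
Variables found: q, r
Count = 2

2


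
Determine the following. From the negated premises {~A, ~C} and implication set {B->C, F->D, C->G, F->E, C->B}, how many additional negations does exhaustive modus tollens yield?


Initial negated facts: {~A, ~C}
Apply modus tollens to closure:
  ~C and B->C  =>  ~B
Final negated: {~A, ~B, ~C}
New negations: {~B}
Count = 1

1


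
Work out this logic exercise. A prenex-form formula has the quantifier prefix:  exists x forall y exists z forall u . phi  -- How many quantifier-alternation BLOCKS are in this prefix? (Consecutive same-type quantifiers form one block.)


Quantifier-type sequence: E A E A  (A=forall, E=exists)
Group into maximal same-type runs:
  Ex1 | Ax1 | Ex1 | Ax1
Number of blocks = 4

4


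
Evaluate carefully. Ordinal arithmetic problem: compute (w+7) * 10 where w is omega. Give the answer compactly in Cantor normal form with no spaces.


Compute (w+7) * 10.
Ordinal * is associative and left-distributive over +, but NOT commutative; for finite n>1, n*w = w but w*n stays w*n.
(w+7) * 10 = (w+7) repeated 10 times. Each intermediate +7 is absorbed by the following w; only the last survives: w*10+7.
Result = w*10+7

w*10+7


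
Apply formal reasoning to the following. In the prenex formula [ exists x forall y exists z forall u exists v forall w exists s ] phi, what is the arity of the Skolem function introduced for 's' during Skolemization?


Quantifier prefix: exists x forall y exists z forall u exists v forall w exists s
's' is existentially quantified at position 7.
Universal variables preceding it: y, u, w
Skolem function arity = 3

3


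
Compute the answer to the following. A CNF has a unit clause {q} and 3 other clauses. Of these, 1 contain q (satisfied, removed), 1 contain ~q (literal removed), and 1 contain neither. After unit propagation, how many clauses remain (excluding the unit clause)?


Satisfied (removed): 1
Shortened (remain): 1
Unchanged (remain): 1
Remaining = 1 + 1 = 2

2


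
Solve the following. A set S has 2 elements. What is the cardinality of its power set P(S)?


The power set of a set with n elements has 2^n elements.
|P(S)| = 2^2 = 4

4


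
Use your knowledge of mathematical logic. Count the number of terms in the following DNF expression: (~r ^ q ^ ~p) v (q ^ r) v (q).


A DNF formula is a disjunction of terms (conjunctions).
Terms are separated by v.
Counting the disjuncts: 3 terms.

3


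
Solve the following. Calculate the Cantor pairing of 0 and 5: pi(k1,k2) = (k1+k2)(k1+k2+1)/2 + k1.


k1 + k2 = 5
(k1+k2)(k1+k2+1)/2 = 5 * 6 / 2 = 15
pi = 15 + 0 = 15

15


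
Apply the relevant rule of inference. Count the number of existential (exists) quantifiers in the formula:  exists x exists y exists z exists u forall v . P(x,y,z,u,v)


Quantifier prefix: exists x exists y exists z exists u forall v
Mark each quantifier type:
  E E E E U
Universal count = 1, Existential count = 4
Asked for existential (exists) quantifiers: 4

4


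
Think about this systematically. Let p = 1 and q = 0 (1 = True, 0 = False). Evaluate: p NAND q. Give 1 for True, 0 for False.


p = 1, q = 0
Operation: p NAND q
Evaluate: 1 NAND 0 = 1

1


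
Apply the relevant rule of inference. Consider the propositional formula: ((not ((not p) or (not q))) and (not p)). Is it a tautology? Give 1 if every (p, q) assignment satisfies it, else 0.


Check all 4 assignments:
p=0, q=0: 0
p=0, q=1: 0
p=1, q=0: 0
p=1, q=1: 0
Satisfying count = 0/4.
Tautology iff count = 4: no.

0


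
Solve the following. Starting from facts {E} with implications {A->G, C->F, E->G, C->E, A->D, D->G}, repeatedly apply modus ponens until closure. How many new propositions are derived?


Initial facts: {E}
Apply modus ponens to closure:
  E and E->G  =>  G
Final known: {E, G}
New propositions: {G}
Count = 1

1


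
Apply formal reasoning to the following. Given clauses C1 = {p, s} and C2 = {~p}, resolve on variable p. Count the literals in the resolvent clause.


Remove p from C1 and ~p from C2.
C1 remainder: {s}
C2 remainder: {}
Union (resolvent): {s}
Resolvent has 1 literal(s).

1


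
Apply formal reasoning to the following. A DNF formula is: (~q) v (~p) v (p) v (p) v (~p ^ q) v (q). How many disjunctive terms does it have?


A DNF formula is a disjunction of terms (conjunctions).
Terms are separated by v.
Counting the disjuncts: 6 terms.

6


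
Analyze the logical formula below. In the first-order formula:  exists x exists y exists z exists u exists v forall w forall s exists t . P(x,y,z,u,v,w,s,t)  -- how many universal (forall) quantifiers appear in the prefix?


Quantifier prefix: exists x exists y exists z exists u exists v forall w forall s exists t
Mark each quantifier type:
  E E E E E U U E
Universal count = 2, Existential count = 6
Asked for universal (forall) quantifiers: 2

2


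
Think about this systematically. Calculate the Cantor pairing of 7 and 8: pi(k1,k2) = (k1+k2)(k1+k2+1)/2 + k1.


k1 + k2 = 15
(k1+k2)(k1+k2+1)/2 = 15 * 16 / 2 = 120
pi = 120 + 7 = 127

127


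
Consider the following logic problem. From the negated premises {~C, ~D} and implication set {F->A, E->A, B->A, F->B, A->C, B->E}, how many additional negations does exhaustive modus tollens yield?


Initial negated facts: {~C, ~D}
Apply modus tollens to closure:
  ~C and A->C  =>  ~A
  ~A and F->A  =>  ~F
  ~A and E->A  =>  ~E
  ~A and B->A  =>  ~B
Final negated: {~A, ~B, ~C, ~D, ~E, ~F}
New negations: {~A, ~B, ~E, ~F}
Count = 4

4


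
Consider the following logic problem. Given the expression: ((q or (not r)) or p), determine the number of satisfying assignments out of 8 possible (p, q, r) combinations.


Check all 8 assignments:
p=0, q=0, r=0: 1
p=0, q=0, r=1: 0
p=0, q=1, r=0: 1
p=0, q=1, r=1: 1
p=1, q=0, r=0: 1
p=1, q=0, r=1: 1
p=1, q=1, r=0: 1
p=1, q=1, r=1: 1
Count of True = 7

7


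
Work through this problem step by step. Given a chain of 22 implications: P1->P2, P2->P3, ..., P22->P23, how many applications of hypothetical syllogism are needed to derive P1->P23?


With 22 implications in a chain connecting 23 propositions:
P1->P2, P2->P3, ..., P22->P23
Steps needed = (number of implications) - 1 = 22 - 1 = 21

21


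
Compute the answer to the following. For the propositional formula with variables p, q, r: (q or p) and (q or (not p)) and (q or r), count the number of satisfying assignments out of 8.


Evaluate all 8 assignments for p, q, r:
p=0, q=0, r=0: 0
p=0, q=0, r=1: 0
p=0, q=1, r=0: 1
p=0, q=1, r=1: 1
p=1, q=0, r=0: 0
p=1, q=0, r=1: 0
p=1, q=1, r=0: 1
p=1, q=1, r=1: 1
Satisfying count = 4

4


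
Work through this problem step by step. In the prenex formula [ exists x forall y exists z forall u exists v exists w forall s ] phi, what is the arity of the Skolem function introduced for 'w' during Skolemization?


Quantifier prefix: exists x forall y exists z forall u exists v exists w forall s
'w' is existentially quantified at position 6.
Universal variables preceding it: y, u
Skolem function arity = 2

2


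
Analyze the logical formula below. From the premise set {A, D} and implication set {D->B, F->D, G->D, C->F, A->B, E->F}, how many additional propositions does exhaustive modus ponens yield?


Initial facts: {A, D}
Apply modus ponens to closure:
  D and D->B  =>  B
Final known: {A, B, D}
New propositions: {B}
Count = 1

1


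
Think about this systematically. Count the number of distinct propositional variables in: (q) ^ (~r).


Identify each variable that appears in the formula.
Variables found: q, r
Count = 2

2


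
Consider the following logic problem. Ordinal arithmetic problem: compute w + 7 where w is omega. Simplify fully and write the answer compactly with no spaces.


Compute w + 7.
Ordinal + is associative but NOT commutative; for finite n>0, n + w = w but w + n stays w+n.
w + 7 is already in normal form (a successor ordinal beyond w).
Result = w+7

w+7


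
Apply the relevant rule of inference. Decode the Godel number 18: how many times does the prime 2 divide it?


Factorize 18 by dividing by 2 repeatedly.
Division steps: 2 divides 18 exactly 1 time(s).
Exponent of 2 = 1

1


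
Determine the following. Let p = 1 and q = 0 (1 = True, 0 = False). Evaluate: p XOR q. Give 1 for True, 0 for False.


p = 1, q = 0
Operation: p XOR q
Evaluate: 1 XOR 0 = 1

1


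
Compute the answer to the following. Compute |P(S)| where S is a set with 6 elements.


The power set of a set with n elements has 2^n elements.
|P(S)| = 2^6 = 64

64


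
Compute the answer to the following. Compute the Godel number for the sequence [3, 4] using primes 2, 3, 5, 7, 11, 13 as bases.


Encode each element as an exponent of the corresponding prime:
  2^3 = 8
  3^4 = 81
Product = 8 * 81 = 648

648


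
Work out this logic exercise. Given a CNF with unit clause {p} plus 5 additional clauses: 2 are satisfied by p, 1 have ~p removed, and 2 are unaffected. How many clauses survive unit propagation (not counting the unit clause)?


Satisfied (removed): 2
Shortened (remain): 1
Unchanged (remain): 2
Remaining = 1 + 2 = 3

3


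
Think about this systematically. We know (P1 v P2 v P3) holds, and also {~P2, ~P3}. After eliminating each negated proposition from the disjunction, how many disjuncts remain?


Original disjuncts (3): P1, P2, P3
Negated (eliminate): ~P2, ~P3
Remaining disjuncts: P1
Count = 3 - 2 = 1

1


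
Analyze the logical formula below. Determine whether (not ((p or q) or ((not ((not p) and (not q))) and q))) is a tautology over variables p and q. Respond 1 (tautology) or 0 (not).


Check all 4 assignments:
p=0, q=0: 1
p=0, q=1: 0
p=1, q=0: 0
p=1, q=1: 0
Satisfying count = 1/4.
Tautology iff count = 4: no.

0


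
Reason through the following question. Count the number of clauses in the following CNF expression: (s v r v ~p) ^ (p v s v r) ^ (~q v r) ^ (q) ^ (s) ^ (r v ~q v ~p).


A CNF formula is a conjunction of clauses.
Clauses are separated by ^.
Counting the conjuncts: 6 clauses.

6


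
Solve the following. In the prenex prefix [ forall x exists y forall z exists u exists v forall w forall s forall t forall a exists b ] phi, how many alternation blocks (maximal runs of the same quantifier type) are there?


Quantifier-type sequence: A E A E E A A A A E  (A=forall, E=exists)
Group into maximal same-type runs:
  Ax1 | Ex1 | Ax1 | Ex2 | Ax4 | Ex1
Number of blocks = 6

6


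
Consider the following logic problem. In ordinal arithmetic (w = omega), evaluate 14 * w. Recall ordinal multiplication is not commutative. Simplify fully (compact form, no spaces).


Compute 14 * w.
Ordinal * is associative and left-distributive over +, but NOT commutative; for finite n>1, n*w = w but w*n stays w*n.
For finite n>0, n * w = sup{n*k : k<w} = w. So 14 * w = w.
Result = w

w


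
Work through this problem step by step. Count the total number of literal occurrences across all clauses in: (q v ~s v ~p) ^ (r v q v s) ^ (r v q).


Counting literals in each clause:
Clause 1: 3 literal(s)
Clause 2: 3 literal(s)
Clause 3: 2 literal(s)
Total = 8

8


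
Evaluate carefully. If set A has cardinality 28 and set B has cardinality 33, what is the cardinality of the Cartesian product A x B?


The Cartesian product A x B contains all ordered pairs (a, b).
|A x B| = |A| * |B| = 28 * 33 = 924

924


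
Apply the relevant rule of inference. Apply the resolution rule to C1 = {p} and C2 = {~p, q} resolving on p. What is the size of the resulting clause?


Remove p from C1 and ~p from C2.
C1 remainder: {}
C2 remainder: {q}
Union (resolvent): {q}
Resolvent has 1 literal(s).

1


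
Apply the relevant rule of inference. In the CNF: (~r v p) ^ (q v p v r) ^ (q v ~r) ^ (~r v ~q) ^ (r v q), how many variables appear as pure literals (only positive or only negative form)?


Check each variable for pure literal status:
p: pure positive
q: mixed (not pure)
r: mixed (not pure)
Pure literal count = 1

1


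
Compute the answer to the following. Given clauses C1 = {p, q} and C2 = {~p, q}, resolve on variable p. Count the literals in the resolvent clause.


Remove p from C1 and ~p from C2.
C1 remainder: {q}
C2 remainder: {q}
Union (resolvent): {q}
Resolvent has 1 literal(s).

1


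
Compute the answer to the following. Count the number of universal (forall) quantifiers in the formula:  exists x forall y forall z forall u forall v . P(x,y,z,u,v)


Quantifier prefix: exists x forall y forall z forall u forall v
Mark each quantifier type:
  E U U U U
Universal count = 4, Existential count = 1
Asked for universal (forall) quantifiers: 4

4


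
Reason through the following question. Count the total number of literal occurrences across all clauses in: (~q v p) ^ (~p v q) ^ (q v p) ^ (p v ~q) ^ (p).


Counting literals in each clause:
Clause 1: 2 literal(s)
Clause 2: 2 literal(s)
Clause 3: 2 literal(s)
Clause 4: 2 literal(s)
Clause 5: 1 literal(s)
Total = 9

9


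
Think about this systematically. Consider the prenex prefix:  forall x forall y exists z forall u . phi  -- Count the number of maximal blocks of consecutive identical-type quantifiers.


Quantifier-type sequence: A A E A  (A=forall, E=exists)
Group into maximal same-type runs:
  Ax2 | Ex1 | Ax1
Number of blocks = 3

3


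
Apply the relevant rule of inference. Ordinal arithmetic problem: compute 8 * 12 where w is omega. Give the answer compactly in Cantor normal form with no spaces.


Compute 8 * 12.
Ordinal * is associative and left-distributive over +, but NOT commutative; for finite n>1, n*w = w but w*n stays w*n.
Both finite; ordinal * agrees with natural *: 8 * 12 = 96.
Result = 96

96


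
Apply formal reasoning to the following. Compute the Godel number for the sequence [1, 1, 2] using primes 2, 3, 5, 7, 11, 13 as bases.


Encode each element as an exponent of the corresponding prime:
  2^1 = 2
  3^1 = 3
  5^2 = 25
Product = 2 * 3 * 25 = 150

150


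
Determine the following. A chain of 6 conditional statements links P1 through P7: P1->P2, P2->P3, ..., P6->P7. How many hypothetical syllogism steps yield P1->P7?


With 6 implications in a chain connecting 7 propositions:
P1->P2, P2->P3, ..., P6->P7
Steps needed = (number of implications) - 1 = 6 - 1 = 5

5


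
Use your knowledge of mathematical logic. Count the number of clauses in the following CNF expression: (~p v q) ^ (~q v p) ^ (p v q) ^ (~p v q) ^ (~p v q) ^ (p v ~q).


A CNF formula is a conjunction of clauses.
Clauses are separated by ^.
Counting the conjuncts: 6 clauses.

6


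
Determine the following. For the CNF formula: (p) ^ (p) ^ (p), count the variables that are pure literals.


Check each variable for pure literal status:
p: pure positive
q: absent (not pure)
r: absent (not pure)
Pure literal count = 1

1


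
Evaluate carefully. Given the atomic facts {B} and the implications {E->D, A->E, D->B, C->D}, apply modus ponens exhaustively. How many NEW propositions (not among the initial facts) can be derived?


Initial facts: {B}
Apply modus ponens to closure:
  (no implication fires)
Final known: {B}
New propositions: {(none)}
Count = 0

0


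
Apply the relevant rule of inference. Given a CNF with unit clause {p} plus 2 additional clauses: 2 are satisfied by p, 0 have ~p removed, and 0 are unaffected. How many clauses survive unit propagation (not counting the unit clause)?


Satisfied (removed): 2
Shortened (remain): 0
Unchanged (remain): 0
Remaining = 0 + 0 = 0

0


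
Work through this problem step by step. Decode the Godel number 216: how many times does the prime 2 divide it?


Factorize 216 by dividing by 2 repeatedly.
Division steps: 2 divides 216 exactly 3 time(s).
Exponent of 2 = 3

3


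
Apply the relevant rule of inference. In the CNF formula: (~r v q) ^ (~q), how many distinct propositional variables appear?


Identify each variable that appears in the formula.
Variables found: q, r
Count = 2

2


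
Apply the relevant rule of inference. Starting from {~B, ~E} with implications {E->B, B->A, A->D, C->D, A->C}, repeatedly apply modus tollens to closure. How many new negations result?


Initial negated facts: {~B, ~E}
Apply modus tollens to closure:
  (no implication fires)
Final negated: {~B, ~E}
New negations: {(none)}
Count = 0

0


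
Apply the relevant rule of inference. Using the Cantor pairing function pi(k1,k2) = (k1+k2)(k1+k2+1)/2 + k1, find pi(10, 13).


k1 + k2 = 23
(k1+k2)(k1+k2+1)/2 = 23 * 24 / 2 = 276
pi = 276 + 10 = 286

286


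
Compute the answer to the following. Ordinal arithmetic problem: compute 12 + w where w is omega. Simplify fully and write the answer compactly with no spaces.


Compute 12 + w.
Ordinal + is associative but NOT commutative; for finite n>0, n + w = w but w + n stays w+n.
Any finite left addend is absorbed by w on the right: 12 + w = w.
Result = w

w


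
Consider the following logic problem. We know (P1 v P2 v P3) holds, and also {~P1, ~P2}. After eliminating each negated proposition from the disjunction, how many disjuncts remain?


Original disjuncts (3): P1, P2, P3
Negated (eliminate): ~P1, ~P2
Remaining disjuncts: P3
Count = 3 - 2 = 1

1


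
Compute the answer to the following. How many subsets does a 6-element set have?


The power set of a set with n elements has 2^n elements.
|P(S)| = 2^6 = 64

64


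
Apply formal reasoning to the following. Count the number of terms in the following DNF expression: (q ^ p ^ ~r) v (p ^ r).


A DNF formula is a disjunction of terms (conjunctions).
Terms are separated by v.
Counting the disjuncts: 2 terms.

2


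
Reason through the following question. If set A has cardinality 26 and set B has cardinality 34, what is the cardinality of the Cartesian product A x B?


The Cartesian product A x B contains all ordered pairs (a, b).
|A x B| = |A| * |B| = 26 * 34 = 884

884


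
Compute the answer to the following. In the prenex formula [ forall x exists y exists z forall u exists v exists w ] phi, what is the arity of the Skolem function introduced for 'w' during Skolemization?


Quantifier prefix: forall x exists y exists z forall u exists v exists w
'w' is existentially quantified at position 6.
Universal variables preceding it: x, u
Skolem function arity = 2

2


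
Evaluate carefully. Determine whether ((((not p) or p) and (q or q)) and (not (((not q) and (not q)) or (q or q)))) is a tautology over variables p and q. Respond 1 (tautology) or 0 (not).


Check all 4 assignments:
p=0, q=0: 0
p=0, q=1: 0
p=1, q=0: 0
p=1, q=1: 0
Satisfying count = 0/4.
Tautology iff count = 4: no.

0


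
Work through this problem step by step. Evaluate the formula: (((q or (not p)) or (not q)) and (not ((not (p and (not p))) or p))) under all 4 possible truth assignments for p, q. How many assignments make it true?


Check all 4 assignments:
p=0, q=0: 0
p=0, q=1: 0
p=1, q=0: 0
p=1, q=1: 0
Count of True = 0

0


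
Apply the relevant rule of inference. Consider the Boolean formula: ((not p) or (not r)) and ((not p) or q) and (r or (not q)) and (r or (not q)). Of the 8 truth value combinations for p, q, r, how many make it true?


Evaluate all 8 assignments for p, q, r:
p=0, q=0, r=0: 1
p=0, q=0, r=1: 1
p=0, q=1, r=0: 0
p=0, q=1, r=1: 1
p=1, q=0, r=0: 0
p=1, q=0, r=1: 0
p=1, q=1, r=0: 0
p=1, q=1, r=1: 0
Satisfying count = 3

3


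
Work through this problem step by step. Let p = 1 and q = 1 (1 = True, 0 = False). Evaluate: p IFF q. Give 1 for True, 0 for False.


p = 1, q = 1
Operation: p IFF q
Evaluate: 1 IFF 1 = 1

1


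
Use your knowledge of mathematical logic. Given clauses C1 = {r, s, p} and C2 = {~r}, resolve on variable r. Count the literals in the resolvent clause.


Remove r from C1 and ~r from C2.
C1 remainder: {s, p}
C2 remainder: {}
Union (resolvent): {p, s}
Resolvent has 2 literal(s).

2


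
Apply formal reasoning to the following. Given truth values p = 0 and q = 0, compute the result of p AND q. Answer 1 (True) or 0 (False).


p = 0, q = 0
Operation: p AND q
Evaluate: 0 AND 0 = 0

0


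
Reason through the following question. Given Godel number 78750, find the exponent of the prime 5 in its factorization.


Factorize 78750 by dividing by 5 repeatedly.
Division steps: 5 divides 78750 exactly 4 time(s).
Exponent of 5 = 4

4


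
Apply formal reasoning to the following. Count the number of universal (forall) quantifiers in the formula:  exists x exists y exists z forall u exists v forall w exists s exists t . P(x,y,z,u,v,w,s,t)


Quantifier prefix: exists x exists y exists z forall u exists v forall w exists s exists t
Mark each quantifier type:
  E E E U E U E E
Universal count = 2, Existential count = 6
Asked for universal (forall) quantifiers: 2

2


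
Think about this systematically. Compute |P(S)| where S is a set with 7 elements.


The power set of a set with n elements has 2^n elements.
|P(S)| = 2^7 = 128

128


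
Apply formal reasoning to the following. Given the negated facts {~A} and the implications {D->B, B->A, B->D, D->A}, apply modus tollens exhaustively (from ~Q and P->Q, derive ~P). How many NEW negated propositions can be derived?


Initial negated facts: {~A}
Apply modus tollens to closure:
  ~A and B->A  =>  ~B
  ~A and D->A  =>  ~D
Final negated: {~A, ~B, ~D}
New negations: {~B, ~D}
Count = 2

2


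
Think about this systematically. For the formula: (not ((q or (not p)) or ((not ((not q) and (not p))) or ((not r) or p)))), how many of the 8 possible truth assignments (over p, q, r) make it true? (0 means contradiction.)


Check all 8 assignments:
p=0, q=0, r=0: 0
p=0, q=0, r=1: 0
p=0, q=1, r=0: 0
p=0, q=1, r=1: 0
p=1, q=0, r=0: 0
p=1, q=0, r=1: 0
p=1, q=1, r=0: 0
p=1, q=1, r=1: 0
Count of True = 0

0


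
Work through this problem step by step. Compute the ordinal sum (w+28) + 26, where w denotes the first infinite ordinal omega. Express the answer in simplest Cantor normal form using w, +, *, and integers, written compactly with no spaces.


Compute (w+28) + 26.
Ordinal + is associative but NOT commutative; for finite n>0, n + w = w but w + n stays w+n.
By associativity: (w+28) + 26 = w + (28+26) = w+54.
Result = w+54

w+54


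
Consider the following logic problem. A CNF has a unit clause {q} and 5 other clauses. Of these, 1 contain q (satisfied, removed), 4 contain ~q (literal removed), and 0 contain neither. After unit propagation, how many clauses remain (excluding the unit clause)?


Satisfied (removed): 1
Shortened (remain): 4
Unchanged (remain): 0
Remaining = 4 + 0 = 4

4


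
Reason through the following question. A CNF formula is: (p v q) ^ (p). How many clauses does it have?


A CNF formula is a conjunction of clauses.
Clauses are separated by ^.
Counting the conjuncts: 2 clauses.

2


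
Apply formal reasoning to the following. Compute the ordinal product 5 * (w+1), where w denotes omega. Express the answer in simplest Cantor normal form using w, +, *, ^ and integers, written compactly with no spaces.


Compute 5 * (w+1).
Ordinal * is associative and left-distributive over +, but NOT commutative; for finite n>1, n*w = w but w*n stays w*n.
By left-distributivity: 5 * (w+1) = 5*w + 5*1 = w + 5 = w+5.
Result = w+5

w+5


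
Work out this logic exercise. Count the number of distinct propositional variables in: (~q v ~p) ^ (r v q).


Identify each variable that appears in the formula.
Variables found: p, q, r
Count = 3

3


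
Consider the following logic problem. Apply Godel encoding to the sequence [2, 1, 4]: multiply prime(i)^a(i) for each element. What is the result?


Encode each element as an exponent of the corresponding prime:
  2^2 = 4
  3^1 = 3
  5^4 = 625
Product = 4 * 3 * 625 = 7500

7500


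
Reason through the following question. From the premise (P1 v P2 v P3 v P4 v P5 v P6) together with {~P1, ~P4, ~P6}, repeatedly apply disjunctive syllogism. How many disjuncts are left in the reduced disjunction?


Original disjuncts (6): P1, P2, P3, P4, P5, P6
Negated (eliminate): ~P1, ~P4, ~P6
Remaining disjuncts: P2, P3, P5
Count = 6 - 3 = 3

3
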